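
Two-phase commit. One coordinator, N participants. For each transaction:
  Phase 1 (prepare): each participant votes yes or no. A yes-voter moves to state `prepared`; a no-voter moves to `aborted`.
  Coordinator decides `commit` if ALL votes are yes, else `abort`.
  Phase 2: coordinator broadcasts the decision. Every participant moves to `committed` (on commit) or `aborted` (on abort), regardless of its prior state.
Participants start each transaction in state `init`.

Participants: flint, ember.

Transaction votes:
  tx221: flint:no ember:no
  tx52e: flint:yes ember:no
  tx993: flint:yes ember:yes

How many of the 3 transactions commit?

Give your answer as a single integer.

tx221: no from flint, ember -> abort (commits=0)
tx52e: no from ember -> abort (commits=0)
tx993: all yes -> commit (commits=1)

Answer: 1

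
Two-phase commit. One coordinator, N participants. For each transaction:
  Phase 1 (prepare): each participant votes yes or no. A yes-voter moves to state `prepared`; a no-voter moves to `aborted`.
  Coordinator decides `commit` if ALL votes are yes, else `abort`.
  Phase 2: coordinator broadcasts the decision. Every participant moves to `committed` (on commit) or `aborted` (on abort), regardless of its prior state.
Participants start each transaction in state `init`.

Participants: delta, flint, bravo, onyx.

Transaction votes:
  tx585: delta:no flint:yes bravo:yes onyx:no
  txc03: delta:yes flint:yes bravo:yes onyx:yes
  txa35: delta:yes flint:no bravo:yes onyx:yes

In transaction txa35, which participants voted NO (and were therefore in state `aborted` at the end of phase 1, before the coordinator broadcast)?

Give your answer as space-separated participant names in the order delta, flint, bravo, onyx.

Answer: flint

Derivation:
Txn txa35 phase 1: delta yes -> prepared; flint no -> aborted; bravo yes -> prepared; onyx yes -> prepared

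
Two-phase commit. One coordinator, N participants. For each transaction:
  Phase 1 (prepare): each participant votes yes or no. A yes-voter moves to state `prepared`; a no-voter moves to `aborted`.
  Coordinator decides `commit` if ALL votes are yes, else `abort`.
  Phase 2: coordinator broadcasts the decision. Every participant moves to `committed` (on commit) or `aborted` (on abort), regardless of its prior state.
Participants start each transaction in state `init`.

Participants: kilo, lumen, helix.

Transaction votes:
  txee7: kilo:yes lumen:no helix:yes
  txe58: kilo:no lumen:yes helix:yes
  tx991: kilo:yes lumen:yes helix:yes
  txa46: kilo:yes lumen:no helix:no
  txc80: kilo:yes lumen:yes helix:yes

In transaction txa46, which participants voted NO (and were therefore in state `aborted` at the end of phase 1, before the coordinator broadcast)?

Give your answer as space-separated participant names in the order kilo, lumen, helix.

Answer: lumen helix

Derivation:
Txn txa46 phase 1: kilo yes -> prepared; lumen no -> aborted; helix no -> aborted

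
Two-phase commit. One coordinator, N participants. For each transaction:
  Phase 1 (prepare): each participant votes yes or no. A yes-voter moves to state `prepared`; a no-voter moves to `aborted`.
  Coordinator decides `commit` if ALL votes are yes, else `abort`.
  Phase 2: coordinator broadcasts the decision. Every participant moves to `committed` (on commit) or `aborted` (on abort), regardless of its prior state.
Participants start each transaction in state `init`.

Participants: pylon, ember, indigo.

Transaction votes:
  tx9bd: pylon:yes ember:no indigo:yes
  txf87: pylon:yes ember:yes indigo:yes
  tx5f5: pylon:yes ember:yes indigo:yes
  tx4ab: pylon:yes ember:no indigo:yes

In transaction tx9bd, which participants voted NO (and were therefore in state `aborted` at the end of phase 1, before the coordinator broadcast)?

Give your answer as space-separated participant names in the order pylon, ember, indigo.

Txn tx9bd phase 1: pylon yes -> prepared; ember no -> aborted; indigo yes -> prepared

Answer: ember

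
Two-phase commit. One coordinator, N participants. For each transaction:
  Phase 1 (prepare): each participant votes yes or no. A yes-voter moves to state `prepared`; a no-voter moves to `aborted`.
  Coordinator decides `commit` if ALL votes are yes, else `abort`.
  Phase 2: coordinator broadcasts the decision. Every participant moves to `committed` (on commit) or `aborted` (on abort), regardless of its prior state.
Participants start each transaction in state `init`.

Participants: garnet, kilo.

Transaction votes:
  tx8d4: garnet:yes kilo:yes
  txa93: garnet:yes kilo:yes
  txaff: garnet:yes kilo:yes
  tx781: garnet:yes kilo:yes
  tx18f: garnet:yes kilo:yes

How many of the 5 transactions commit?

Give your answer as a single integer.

tx8d4: all yes -> commit (commits=1)
txa93: all yes -> commit (commits=2)
txaff: all yes -> commit (commits=3)
tx781: all yes -> commit (commits=4)
tx18f: all yes -> commit (commits=5)

Answer: 5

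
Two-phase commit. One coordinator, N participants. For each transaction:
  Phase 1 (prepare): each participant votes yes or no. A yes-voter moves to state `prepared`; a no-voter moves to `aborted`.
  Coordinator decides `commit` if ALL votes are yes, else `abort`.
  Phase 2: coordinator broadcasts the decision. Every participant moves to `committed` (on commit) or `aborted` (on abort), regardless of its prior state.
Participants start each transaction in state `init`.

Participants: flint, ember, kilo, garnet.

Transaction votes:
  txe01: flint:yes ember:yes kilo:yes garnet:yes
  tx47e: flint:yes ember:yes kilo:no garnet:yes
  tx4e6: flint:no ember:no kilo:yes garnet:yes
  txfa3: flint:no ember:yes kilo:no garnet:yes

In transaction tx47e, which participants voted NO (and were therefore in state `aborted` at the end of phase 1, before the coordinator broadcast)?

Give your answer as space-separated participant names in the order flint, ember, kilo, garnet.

Txn tx47e phase 1: flint yes -> prepared; ember yes -> prepared; kilo no -> aborted; garnet yes -> prepared

Answer: kilo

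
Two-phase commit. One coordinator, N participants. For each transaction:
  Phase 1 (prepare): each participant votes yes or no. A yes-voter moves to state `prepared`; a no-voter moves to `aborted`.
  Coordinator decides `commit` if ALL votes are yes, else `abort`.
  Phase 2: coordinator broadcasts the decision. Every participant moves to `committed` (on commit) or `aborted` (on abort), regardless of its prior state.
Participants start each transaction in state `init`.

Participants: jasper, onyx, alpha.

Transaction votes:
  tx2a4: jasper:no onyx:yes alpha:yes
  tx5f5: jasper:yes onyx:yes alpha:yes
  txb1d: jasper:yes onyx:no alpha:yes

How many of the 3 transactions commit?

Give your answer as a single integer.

tx2a4: no from jasper -> abort (commits=0)
tx5f5: all yes -> commit (commits=1)
txb1d: no from onyx -> abort (commits=1)

Answer: 1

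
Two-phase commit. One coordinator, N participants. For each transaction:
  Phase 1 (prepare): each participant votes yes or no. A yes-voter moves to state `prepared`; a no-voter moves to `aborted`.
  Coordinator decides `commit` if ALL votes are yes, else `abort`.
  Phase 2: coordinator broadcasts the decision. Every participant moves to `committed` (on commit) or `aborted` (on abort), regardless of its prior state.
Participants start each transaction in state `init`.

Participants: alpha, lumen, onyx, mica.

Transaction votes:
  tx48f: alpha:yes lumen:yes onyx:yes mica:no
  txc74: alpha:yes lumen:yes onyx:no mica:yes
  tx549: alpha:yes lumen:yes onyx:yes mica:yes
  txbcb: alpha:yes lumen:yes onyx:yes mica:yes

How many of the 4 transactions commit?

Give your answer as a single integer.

Answer: 2

Derivation:
tx48f: no from mica -> abort (commits=0)
txc74: no from onyx -> abort (commits=0)
tx549: all yes -> commit (commits=1)
txbcb: all yes -> commit (commits=2)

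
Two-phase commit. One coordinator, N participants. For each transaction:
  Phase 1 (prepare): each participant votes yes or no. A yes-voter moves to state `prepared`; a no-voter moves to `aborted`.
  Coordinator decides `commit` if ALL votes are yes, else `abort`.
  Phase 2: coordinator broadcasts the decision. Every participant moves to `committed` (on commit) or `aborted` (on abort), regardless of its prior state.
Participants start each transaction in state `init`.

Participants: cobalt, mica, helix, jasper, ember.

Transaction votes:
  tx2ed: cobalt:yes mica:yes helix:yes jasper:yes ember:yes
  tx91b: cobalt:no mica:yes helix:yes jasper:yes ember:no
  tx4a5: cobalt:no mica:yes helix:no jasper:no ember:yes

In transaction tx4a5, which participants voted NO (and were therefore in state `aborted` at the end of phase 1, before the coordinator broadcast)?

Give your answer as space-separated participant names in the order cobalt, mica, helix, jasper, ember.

Txn tx4a5 phase 1: cobalt no -> aborted; mica yes -> prepared; helix no -> aborted; jasper no -> aborted; ember yes -> prepared

Answer: cobalt helix jasper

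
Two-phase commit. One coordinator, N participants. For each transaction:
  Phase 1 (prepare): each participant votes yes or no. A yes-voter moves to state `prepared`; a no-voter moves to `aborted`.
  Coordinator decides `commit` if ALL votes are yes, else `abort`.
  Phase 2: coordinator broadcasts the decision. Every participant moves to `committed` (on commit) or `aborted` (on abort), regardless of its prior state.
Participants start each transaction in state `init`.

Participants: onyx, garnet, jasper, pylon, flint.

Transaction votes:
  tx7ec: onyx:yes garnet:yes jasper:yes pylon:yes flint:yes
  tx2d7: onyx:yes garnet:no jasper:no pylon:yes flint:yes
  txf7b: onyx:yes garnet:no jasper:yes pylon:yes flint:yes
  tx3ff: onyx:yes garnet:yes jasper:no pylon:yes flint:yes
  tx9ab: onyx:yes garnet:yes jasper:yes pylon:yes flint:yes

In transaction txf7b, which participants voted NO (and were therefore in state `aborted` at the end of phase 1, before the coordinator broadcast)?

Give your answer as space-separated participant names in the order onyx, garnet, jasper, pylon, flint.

Answer: garnet

Derivation:
Txn txf7b phase 1: onyx yes -> prepared; garnet no -> aborted; jasper yes -> prepared; pylon yes -> prepared; flint yes -> prepared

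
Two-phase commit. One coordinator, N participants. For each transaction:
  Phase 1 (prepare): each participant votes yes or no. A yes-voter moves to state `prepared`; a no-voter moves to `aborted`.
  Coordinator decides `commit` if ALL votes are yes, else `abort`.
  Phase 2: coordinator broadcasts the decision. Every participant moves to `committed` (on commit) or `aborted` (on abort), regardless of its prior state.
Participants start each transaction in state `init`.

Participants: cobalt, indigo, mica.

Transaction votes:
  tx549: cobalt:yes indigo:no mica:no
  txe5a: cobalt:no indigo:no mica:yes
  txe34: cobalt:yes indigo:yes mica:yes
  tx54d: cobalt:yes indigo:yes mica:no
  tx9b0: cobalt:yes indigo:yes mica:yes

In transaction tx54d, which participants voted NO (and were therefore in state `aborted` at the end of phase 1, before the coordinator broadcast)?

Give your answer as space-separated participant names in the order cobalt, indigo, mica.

Txn tx54d phase 1: cobalt yes -> prepared; indigo yes -> prepared; mica no -> aborted

Answer: mica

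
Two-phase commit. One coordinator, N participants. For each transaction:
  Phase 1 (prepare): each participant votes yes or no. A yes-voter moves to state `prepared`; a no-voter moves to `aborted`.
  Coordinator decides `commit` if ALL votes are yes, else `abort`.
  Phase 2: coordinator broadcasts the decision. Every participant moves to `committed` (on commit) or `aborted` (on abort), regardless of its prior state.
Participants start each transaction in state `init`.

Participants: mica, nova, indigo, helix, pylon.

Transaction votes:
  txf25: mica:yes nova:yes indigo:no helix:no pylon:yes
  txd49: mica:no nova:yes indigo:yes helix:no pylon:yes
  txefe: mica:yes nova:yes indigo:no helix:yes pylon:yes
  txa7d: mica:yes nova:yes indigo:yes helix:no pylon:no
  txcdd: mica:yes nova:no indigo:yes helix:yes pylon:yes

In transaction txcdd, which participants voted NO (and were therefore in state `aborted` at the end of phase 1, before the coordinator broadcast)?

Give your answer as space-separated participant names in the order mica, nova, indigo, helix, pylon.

Txn txcdd phase 1: mica yes -> prepared; nova no -> aborted; indigo yes -> prepared; helix yes -> prepared; pylon yes -> prepared

Answer: nova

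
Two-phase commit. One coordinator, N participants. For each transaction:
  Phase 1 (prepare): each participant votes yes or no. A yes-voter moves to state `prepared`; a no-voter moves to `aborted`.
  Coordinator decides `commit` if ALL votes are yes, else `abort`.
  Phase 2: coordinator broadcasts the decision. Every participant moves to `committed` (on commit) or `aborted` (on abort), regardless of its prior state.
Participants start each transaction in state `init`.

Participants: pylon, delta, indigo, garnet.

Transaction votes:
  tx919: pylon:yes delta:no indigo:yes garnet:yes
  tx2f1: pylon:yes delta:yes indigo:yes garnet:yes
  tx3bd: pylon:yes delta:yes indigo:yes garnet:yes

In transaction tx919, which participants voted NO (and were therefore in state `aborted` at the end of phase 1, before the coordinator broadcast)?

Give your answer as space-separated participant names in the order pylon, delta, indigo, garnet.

Answer: delta

Derivation:
Txn tx919 phase 1: pylon yes -> prepared; delta no -> aborted; indigo yes -> prepared; garnet yes -> prepared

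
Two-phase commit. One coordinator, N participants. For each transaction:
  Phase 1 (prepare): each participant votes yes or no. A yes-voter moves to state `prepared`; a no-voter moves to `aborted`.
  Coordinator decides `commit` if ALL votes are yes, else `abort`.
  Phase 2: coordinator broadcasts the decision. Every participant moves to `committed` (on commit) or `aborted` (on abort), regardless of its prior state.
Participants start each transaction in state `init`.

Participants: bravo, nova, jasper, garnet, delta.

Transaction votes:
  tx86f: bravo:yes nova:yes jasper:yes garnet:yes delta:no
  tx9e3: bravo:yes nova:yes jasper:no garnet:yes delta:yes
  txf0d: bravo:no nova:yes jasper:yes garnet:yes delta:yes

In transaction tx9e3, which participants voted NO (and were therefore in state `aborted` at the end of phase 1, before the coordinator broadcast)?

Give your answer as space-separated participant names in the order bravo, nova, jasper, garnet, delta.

Answer: jasper

Derivation:
Txn tx9e3 phase 1: bravo yes -> prepared; nova yes -> prepared; jasper no -> aborted; garnet yes -> prepared; delta yes -> prepared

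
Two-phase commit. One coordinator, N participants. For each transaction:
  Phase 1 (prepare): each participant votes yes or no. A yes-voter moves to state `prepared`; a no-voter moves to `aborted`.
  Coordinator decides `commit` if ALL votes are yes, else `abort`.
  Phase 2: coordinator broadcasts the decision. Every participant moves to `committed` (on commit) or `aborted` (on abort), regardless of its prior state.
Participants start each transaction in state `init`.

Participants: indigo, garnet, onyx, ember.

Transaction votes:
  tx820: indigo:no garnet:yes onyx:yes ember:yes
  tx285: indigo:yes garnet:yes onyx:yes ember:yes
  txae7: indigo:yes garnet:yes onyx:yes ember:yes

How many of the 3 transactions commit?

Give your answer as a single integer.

tx820: no from indigo -> abort (commits=0)
tx285: all yes -> commit (commits=1)
txae7: all yes -> commit (commits=2)

Answer: 2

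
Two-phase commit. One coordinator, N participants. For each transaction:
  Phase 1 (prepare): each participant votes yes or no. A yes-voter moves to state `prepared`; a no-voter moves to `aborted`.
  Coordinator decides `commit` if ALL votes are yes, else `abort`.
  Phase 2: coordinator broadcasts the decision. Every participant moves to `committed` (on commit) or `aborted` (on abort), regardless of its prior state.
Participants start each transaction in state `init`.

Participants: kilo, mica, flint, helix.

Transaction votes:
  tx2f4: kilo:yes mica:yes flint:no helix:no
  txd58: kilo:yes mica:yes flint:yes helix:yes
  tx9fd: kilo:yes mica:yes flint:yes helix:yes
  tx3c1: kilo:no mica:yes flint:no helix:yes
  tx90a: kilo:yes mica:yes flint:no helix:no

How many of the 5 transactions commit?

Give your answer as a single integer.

tx2f4: no from flint, helix -> abort (commits=0)
txd58: all yes -> commit (commits=1)
tx9fd: all yes -> commit (commits=2)
tx3c1: no from kilo, flint -> abort (commits=2)
tx90a: no from flint, helix -> abort (commits=2)

Answer: 2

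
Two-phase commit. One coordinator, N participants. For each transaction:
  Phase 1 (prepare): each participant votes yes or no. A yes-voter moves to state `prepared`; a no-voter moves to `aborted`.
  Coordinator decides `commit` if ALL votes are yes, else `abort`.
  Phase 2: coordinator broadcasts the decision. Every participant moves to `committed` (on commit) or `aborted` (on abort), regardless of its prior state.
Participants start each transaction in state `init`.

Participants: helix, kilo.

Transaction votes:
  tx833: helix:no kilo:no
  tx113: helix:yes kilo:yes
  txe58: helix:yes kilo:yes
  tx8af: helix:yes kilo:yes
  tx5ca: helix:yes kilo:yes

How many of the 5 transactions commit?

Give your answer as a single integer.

tx833: no from helix, kilo -> abort (commits=0)
tx113: all yes -> commit (commits=1)
txe58: all yes -> commit (commits=2)
tx8af: all yes -> commit (commits=3)
tx5ca: all yes -> commit (commits=4)

Answer: 4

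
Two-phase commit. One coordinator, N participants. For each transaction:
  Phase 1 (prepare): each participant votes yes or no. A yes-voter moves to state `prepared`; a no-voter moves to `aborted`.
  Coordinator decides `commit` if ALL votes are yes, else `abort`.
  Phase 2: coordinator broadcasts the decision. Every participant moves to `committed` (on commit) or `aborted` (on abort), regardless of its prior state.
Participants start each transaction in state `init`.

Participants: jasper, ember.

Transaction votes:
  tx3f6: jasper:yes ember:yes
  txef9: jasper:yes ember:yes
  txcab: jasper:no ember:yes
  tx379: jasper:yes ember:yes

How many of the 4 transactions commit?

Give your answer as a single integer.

tx3f6: all yes -> commit (commits=1)
txef9: all yes -> commit (commits=2)
txcab: no from jasper -> abort (commits=2)
tx379: all yes -> commit (commits=3)

Answer: 3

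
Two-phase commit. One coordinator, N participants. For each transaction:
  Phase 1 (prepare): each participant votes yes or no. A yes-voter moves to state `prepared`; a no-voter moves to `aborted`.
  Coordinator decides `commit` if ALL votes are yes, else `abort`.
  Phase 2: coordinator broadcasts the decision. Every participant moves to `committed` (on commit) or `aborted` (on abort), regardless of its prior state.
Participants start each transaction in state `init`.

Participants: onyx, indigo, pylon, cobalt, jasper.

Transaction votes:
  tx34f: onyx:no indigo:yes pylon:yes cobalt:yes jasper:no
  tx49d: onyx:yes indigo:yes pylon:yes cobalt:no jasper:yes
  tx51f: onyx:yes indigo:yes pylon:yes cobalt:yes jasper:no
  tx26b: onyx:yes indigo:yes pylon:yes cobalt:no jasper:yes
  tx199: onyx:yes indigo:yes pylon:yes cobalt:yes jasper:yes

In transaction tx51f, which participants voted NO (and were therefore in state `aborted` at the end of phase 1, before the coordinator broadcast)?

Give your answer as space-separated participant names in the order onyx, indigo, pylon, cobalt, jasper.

Answer: jasper

Derivation:
Txn tx51f phase 1: onyx yes -> prepared; indigo yes -> prepared; pylon yes -> prepared; cobalt yes -> prepared; jasper no -> aborted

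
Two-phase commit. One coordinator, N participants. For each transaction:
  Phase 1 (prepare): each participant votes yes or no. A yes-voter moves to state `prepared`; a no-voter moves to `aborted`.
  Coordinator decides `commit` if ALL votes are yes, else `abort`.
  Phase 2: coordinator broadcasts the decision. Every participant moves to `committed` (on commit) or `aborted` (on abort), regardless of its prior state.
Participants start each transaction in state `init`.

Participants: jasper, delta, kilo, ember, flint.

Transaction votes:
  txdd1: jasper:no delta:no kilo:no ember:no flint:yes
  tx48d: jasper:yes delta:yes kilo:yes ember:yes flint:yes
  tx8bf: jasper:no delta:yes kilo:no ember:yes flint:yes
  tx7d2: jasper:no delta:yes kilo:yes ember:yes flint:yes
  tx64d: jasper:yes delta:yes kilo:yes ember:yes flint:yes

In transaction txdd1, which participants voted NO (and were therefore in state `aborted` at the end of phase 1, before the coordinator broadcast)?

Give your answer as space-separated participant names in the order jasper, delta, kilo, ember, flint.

Txn txdd1 phase 1: jasper no -> aborted; delta no -> aborted; kilo no -> aborted; ember no -> aborted; flint yes -> prepared

Answer: jasper delta kilo ember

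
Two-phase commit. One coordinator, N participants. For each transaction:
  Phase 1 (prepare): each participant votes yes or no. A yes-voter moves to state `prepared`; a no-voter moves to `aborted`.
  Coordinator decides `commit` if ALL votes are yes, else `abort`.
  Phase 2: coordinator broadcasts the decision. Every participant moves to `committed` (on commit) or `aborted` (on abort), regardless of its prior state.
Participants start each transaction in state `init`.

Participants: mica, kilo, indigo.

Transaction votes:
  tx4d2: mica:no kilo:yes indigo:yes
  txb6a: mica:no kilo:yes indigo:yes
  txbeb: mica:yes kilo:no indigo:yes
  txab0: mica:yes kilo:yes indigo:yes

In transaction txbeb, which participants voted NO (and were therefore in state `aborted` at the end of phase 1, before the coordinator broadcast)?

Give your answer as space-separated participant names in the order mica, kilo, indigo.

Txn txbeb phase 1: mica yes -> prepared; kilo no -> aborted; indigo yes -> prepared

Answer: kilo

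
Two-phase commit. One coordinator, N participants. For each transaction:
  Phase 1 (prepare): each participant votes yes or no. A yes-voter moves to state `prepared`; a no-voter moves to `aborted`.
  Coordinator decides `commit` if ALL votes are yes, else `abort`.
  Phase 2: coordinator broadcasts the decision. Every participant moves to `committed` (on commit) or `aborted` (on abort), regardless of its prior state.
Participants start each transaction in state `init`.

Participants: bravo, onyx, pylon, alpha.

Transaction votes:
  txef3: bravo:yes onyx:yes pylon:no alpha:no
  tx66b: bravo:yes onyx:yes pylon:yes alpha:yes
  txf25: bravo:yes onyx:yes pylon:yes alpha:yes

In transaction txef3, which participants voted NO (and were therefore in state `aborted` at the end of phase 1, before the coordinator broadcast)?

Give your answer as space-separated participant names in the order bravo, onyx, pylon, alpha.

Answer: pylon alpha

Derivation:
Txn txef3 phase 1: bravo yes -> prepared; onyx yes -> prepared; pylon no -> aborted; alpha no -> aborted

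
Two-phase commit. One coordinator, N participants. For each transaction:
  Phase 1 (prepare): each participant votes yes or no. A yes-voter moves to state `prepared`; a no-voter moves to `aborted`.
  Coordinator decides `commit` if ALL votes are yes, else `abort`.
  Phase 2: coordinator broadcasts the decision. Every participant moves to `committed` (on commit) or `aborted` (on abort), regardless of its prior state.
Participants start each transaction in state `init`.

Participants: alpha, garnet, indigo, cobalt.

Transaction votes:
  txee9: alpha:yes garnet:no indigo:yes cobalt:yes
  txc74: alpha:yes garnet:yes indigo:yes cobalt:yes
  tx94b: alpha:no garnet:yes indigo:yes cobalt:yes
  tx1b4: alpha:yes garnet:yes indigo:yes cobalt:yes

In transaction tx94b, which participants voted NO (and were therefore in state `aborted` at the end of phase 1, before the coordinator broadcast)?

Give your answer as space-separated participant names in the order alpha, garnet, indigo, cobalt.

Answer: alpha

Derivation:
Txn tx94b phase 1: alpha no -> aborted; garnet yes -> prepared; indigo yes -> prepared; cobalt yes -> prepared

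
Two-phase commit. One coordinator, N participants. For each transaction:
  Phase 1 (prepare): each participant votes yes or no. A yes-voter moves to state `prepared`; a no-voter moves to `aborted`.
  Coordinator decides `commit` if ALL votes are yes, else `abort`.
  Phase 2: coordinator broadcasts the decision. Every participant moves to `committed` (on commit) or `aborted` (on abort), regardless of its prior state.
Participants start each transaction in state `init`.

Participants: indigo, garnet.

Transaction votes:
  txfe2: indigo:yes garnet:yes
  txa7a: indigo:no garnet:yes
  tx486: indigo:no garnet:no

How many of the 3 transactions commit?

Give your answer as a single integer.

Answer: 1

Derivation:
txfe2: all yes -> commit (commits=1)
txa7a: no from indigo -> abort (commits=1)
tx486: no from indigo, garnet -> abort (commits=1)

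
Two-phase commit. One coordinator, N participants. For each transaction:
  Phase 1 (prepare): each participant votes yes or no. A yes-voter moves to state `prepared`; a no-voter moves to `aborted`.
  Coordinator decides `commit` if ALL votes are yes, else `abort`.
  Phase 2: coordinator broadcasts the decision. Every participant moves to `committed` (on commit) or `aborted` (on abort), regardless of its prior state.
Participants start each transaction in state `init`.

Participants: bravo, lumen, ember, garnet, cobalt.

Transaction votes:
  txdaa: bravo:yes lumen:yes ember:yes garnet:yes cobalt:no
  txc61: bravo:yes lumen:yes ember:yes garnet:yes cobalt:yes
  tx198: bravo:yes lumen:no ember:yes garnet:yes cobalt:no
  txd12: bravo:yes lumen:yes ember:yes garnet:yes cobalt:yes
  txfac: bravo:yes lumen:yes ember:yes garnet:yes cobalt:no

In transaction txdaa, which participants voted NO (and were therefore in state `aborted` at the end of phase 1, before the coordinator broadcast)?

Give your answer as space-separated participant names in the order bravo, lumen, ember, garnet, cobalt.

Answer: cobalt

Derivation:
Txn txdaa phase 1: bravo yes -> prepared; lumen yes -> prepared; ember yes -> prepared; garnet yes -> prepared; cobalt no -> aborted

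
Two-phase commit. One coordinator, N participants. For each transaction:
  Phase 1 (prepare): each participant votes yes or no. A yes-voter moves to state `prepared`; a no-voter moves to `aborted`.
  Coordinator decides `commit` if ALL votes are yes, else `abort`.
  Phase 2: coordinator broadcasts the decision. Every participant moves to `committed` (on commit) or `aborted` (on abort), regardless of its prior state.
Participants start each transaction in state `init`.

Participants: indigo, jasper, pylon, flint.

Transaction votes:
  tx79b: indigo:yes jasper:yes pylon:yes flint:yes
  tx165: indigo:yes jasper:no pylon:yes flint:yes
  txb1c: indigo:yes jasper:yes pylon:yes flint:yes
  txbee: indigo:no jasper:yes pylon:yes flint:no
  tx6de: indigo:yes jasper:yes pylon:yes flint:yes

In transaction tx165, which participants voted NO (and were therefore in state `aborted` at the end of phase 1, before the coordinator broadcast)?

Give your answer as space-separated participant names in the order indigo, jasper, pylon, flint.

Answer: jasper

Derivation:
Txn tx165 phase 1: indigo yes -> prepared; jasper no -> aborted; pylon yes -> prepared; flint yes -> prepared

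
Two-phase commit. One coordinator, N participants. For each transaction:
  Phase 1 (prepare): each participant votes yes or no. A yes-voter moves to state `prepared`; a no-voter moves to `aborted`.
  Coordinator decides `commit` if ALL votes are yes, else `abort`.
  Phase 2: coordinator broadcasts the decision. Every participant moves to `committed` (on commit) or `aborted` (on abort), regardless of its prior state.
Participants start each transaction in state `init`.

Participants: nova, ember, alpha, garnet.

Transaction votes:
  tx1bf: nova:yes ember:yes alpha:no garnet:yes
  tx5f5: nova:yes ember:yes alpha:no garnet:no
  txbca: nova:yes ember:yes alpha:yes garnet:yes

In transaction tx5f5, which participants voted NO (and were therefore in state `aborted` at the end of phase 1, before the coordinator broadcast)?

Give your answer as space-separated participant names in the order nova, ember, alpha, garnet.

Answer: alpha garnet

Derivation:
Txn tx5f5 phase 1: nova yes -> prepared; ember yes -> prepared; alpha no -> aborted; garnet no -> aborted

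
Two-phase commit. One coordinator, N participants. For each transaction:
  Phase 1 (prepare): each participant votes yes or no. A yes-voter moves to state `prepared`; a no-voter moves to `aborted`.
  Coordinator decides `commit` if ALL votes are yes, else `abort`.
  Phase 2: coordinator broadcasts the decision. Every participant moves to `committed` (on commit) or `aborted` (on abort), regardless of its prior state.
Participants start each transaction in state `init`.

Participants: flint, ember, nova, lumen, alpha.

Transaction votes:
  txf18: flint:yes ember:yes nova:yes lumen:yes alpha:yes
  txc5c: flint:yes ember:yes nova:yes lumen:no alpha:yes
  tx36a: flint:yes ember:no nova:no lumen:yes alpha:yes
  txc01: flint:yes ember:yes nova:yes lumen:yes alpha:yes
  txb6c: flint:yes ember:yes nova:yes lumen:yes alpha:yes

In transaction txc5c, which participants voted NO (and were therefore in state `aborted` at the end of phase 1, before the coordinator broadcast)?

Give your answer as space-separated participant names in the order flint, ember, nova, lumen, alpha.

Answer: lumen

Derivation:
Txn txc5c phase 1: flint yes -> prepared; ember yes -> prepared; nova yes -> prepared; lumen no -> aborted; alpha yes -> prepared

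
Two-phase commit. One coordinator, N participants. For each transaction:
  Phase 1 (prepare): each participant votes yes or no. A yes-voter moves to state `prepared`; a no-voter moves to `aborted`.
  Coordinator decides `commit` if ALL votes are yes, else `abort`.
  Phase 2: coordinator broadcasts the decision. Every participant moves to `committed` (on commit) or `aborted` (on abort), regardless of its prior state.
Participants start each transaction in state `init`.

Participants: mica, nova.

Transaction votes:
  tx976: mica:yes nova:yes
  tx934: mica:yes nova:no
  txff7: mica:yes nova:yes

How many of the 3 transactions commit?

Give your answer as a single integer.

Answer: 2

Derivation:
tx976: all yes -> commit (commits=1)
tx934: no from nova -> abort (commits=1)
txff7: all yes -> commit (commits=2)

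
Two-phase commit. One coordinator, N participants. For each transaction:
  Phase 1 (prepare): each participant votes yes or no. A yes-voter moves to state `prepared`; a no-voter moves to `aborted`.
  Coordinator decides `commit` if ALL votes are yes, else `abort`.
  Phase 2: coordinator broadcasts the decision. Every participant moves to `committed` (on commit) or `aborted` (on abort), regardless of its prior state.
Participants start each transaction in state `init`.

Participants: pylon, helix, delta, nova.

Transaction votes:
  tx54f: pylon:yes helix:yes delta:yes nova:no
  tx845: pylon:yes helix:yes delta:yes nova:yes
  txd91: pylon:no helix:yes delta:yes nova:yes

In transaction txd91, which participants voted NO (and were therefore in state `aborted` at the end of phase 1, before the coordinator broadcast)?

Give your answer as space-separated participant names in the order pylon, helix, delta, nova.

Txn txd91 phase 1: pylon no -> aborted; helix yes -> prepared; delta yes -> prepared; nova yes -> prepared

Answer: pylon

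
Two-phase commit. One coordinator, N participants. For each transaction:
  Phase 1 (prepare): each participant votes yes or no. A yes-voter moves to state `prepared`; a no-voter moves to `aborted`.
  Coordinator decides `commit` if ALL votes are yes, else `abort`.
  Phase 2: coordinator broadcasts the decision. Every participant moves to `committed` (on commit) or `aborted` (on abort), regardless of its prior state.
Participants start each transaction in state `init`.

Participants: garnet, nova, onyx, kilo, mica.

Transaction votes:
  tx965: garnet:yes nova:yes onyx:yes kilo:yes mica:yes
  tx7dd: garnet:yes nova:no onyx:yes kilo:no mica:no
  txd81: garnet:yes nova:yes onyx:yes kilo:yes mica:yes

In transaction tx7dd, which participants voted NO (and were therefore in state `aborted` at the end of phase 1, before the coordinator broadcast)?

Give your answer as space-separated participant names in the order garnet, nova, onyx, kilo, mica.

Txn tx7dd phase 1: garnet yes -> prepared; nova no -> aborted; onyx yes -> prepared; kilo no -> aborted; mica no -> aborted

Answer: nova kilo mica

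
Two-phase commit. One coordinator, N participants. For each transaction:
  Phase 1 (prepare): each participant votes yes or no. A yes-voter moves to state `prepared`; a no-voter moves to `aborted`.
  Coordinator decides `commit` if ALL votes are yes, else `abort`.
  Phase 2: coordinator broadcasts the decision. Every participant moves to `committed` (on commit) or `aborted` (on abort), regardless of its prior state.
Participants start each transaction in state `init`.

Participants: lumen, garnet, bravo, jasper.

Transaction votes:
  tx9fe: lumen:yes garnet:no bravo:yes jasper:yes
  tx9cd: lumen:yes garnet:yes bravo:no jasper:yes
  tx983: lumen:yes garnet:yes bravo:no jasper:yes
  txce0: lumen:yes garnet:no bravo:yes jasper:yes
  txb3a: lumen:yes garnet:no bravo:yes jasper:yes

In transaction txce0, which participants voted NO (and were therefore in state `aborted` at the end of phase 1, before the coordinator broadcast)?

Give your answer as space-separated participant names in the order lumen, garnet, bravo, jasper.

Txn txce0 phase 1: lumen yes -> prepared; garnet no -> aborted; bravo yes -> prepared; jasper yes -> prepared

Answer: garnet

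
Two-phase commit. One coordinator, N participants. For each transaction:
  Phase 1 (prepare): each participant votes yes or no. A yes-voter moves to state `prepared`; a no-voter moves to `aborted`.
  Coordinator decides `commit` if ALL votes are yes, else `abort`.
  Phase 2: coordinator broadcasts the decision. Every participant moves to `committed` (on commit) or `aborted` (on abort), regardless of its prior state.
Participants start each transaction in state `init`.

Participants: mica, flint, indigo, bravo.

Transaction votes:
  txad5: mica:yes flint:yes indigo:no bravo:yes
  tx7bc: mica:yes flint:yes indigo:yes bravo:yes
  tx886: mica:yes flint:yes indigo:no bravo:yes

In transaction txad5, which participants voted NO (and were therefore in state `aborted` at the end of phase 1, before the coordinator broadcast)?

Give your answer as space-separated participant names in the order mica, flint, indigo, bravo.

Txn txad5 phase 1: mica yes -> prepared; flint yes -> prepared; indigo no -> aborted; bravo yes -> prepared

Answer: indigo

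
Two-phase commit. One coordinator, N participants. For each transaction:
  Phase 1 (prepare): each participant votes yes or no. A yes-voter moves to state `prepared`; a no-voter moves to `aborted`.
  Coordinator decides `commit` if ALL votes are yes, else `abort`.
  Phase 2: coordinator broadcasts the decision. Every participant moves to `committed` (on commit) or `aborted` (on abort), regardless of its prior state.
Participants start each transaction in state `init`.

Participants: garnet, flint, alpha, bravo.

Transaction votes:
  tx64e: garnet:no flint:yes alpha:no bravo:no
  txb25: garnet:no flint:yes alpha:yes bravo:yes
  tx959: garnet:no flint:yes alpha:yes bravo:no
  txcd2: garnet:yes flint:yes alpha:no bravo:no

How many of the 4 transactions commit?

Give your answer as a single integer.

Answer: 0

Derivation:
tx64e: no from garnet, alpha, bravo -> abort (commits=0)
txb25: no from garnet -> abort (commits=0)
tx959: no from garnet, bravo -> abort (commits=0)
txcd2: no from alpha, bravo -> abort (commits=0)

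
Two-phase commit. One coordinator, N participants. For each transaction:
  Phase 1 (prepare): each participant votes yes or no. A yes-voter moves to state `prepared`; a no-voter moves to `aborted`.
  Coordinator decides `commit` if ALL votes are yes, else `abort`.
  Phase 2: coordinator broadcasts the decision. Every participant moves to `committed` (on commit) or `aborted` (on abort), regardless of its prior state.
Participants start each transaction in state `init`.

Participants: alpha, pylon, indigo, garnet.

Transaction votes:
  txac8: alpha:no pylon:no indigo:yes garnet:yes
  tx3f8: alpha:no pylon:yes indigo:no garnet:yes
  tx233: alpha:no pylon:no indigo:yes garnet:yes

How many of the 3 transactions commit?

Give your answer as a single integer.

txac8: no from alpha, pylon -> abort (commits=0)
tx3f8: no from alpha, indigo -> abort (commits=0)
tx233: no from alpha, pylon -> abort (commits=0)

Answer: 0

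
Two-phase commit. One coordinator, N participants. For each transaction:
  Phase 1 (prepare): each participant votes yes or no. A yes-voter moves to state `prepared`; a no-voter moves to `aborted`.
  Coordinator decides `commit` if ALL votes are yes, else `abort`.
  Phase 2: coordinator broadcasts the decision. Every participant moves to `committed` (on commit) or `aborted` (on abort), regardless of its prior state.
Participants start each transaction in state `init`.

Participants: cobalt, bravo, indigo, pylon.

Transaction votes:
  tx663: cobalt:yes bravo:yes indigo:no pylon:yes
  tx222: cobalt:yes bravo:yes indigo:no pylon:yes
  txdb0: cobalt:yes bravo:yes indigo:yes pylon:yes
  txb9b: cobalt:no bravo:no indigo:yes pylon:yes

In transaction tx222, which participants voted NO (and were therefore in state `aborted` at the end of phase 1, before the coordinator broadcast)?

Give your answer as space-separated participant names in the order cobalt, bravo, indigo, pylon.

Txn tx222 phase 1: cobalt yes -> prepared; bravo yes -> prepared; indigo no -> aborted; pylon yes -> prepared

Answer: indigo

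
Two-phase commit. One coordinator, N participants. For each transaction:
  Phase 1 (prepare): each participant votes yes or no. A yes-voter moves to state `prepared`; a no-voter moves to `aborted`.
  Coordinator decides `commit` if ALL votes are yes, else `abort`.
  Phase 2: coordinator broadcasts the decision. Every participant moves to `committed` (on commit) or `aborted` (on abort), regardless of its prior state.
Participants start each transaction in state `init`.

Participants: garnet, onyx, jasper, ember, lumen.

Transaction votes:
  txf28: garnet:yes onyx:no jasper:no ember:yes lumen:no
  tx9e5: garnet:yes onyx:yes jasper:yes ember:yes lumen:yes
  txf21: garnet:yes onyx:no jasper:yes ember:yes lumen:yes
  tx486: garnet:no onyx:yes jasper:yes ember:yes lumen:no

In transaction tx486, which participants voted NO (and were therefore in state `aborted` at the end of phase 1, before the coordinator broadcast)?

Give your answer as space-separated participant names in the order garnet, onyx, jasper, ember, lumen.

Answer: garnet lumen

Derivation:
Txn tx486 phase 1: garnet no -> aborted; onyx yes -> prepared; jasper yes -> prepared; ember yes -> prepared; lumen no -> aborted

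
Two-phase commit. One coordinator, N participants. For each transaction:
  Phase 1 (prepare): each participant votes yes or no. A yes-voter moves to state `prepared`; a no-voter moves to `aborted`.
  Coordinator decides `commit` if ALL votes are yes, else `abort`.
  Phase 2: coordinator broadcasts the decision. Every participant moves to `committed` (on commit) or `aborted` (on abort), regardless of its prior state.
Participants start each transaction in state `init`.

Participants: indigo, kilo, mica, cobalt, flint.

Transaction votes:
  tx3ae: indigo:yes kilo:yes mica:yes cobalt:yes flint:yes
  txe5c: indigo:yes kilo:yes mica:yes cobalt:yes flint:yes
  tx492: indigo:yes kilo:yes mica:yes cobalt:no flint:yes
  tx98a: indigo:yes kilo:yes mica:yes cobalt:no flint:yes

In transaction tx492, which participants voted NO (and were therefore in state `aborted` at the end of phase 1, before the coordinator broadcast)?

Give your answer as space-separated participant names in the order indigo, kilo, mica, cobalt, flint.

Txn tx492 phase 1: indigo yes -> prepared; kilo yes -> prepared; mica yes -> prepared; cobalt no -> aborted; flint yes -> prepared

Answer: cobalt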